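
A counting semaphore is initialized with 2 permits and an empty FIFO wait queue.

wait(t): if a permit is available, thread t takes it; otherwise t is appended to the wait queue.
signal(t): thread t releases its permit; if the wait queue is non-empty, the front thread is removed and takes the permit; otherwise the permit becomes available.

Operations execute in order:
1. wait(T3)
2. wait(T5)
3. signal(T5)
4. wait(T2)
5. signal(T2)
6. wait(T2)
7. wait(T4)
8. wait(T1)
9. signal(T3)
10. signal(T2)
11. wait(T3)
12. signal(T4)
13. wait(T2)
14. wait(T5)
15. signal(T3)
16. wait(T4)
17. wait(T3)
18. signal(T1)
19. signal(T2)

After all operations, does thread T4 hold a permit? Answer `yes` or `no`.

Answer: yes

Derivation:
Step 1: wait(T3) -> count=1 queue=[] holders={T3}
Step 2: wait(T5) -> count=0 queue=[] holders={T3,T5}
Step 3: signal(T5) -> count=1 queue=[] holders={T3}
Step 4: wait(T2) -> count=0 queue=[] holders={T2,T3}
Step 5: signal(T2) -> count=1 queue=[] holders={T3}
Step 6: wait(T2) -> count=0 queue=[] holders={T2,T3}
Step 7: wait(T4) -> count=0 queue=[T4] holders={T2,T3}
Step 8: wait(T1) -> count=0 queue=[T4,T1] holders={T2,T3}
Step 9: signal(T3) -> count=0 queue=[T1] holders={T2,T4}
Step 10: signal(T2) -> count=0 queue=[] holders={T1,T4}
Step 11: wait(T3) -> count=0 queue=[T3] holders={T1,T4}
Step 12: signal(T4) -> count=0 queue=[] holders={T1,T3}
Step 13: wait(T2) -> count=0 queue=[T2] holders={T1,T3}
Step 14: wait(T5) -> count=0 queue=[T2,T5] holders={T1,T3}
Step 15: signal(T3) -> count=0 queue=[T5] holders={T1,T2}
Step 16: wait(T4) -> count=0 queue=[T5,T4] holders={T1,T2}
Step 17: wait(T3) -> count=0 queue=[T5,T4,T3] holders={T1,T2}
Step 18: signal(T1) -> count=0 queue=[T4,T3] holders={T2,T5}
Step 19: signal(T2) -> count=0 queue=[T3] holders={T4,T5}
Final holders: {T4,T5} -> T4 in holders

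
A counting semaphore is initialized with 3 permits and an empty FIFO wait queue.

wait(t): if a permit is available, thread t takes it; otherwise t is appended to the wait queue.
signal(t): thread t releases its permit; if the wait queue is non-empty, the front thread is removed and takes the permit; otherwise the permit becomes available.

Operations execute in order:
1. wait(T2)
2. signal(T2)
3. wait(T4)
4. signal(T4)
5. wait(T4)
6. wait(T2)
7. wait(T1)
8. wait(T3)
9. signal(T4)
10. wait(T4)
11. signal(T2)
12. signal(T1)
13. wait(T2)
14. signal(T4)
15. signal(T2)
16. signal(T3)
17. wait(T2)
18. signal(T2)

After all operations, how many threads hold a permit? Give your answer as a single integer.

Answer: 0

Derivation:
Step 1: wait(T2) -> count=2 queue=[] holders={T2}
Step 2: signal(T2) -> count=3 queue=[] holders={none}
Step 3: wait(T4) -> count=2 queue=[] holders={T4}
Step 4: signal(T4) -> count=3 queue=[] holders={none}
Step 5: wait(T4) -> count=2 queue=[] holders={T4}
Step 6: wait(T2) -> count=1 queue=[] holders={T2,T4}
Step 7: wait(T1) -> count=0 queue=[] holders={T1,T2,T4}
Step 8: wait(T3) -> count=0 queue=[T3] holders={T1,T2,T4}
Step 9: signal(T4) -> count=0 queue=[] holders={T1,T2,T3}
Step 10: wait(T4) -> count=0 queue=[T4] holders={T1,T2,T3}
Step 11: signal(T2) -> count=0 queue=[] holders={T1,T3,T4}
Step 12: signal(T1) -> count=1 queue=[] holders={T3,T4}
Step 13: wait(T2) -> count=0 queue=[] holders={T2,T3,T4}
Step 14: signal(T4) -> count=1 queue=[] holders={T2,T3}
Step 15: signal(T2) -> count=2 queue=[] holders={T3}
Step 16: signal(T3) -> count=3 queue=[] holders={none}
Step 17: wait(T2) -> count=2 queue=[] holders={T2}
Step 18: signal(T2) -> count=3 queue=[] holders={none}
Final holders: {none} -> 0 thread(s)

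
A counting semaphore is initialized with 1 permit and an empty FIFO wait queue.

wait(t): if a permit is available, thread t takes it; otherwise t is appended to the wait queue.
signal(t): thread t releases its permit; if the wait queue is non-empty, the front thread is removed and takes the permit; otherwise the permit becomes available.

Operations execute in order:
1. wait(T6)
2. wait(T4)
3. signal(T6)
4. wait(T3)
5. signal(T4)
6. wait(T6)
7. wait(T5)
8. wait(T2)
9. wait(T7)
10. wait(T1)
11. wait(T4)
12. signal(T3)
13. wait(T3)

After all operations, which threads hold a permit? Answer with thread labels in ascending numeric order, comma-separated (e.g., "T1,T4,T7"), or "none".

Step 1: wait(T6) -> count=0 queue=[] holders={T6}
Step 2: wait(T4) -> count=0 queue=[T4] holders={T6}
Step 3: signal(T6) -> count=0 queue=[] holders={T4}
Step 4: wait(T3) -> count=0 queue=[T3] holders={T4}
Step 5: signal(T4) -> count=0 queue=[] holders={T3}
Step 6: wait(T6) -> count=0 queue=[T6] holders={T3}
Step 7: wait(T5) -> count=0 queue=[T6,T5] holders={T3}
Step 8: wait(T2) -> count=0 queue=[T6,T5,T2] holders={T3}
Step 9: wait(T7) -> count=0 queue=[T6,T5,T2,T7] holders={T3}
Step 10: wait(T1) -> count=0 queue=[T6,T5,T2,T7,T1] holders={T3}
Step 11: wait(T4) -> count=0 queue=[T6,T5,T2,T7,T1,T4] holders={T3}
Step 12: signal(T3) -> count=0 queue=[T5,T2,T7,T1,T4] holders={T6}
Step 13: wait(T3) -> count=0 queue=[T5,T2,T7,T1,T4,T3] holders={T6}
Final holders: T6

Answer: T6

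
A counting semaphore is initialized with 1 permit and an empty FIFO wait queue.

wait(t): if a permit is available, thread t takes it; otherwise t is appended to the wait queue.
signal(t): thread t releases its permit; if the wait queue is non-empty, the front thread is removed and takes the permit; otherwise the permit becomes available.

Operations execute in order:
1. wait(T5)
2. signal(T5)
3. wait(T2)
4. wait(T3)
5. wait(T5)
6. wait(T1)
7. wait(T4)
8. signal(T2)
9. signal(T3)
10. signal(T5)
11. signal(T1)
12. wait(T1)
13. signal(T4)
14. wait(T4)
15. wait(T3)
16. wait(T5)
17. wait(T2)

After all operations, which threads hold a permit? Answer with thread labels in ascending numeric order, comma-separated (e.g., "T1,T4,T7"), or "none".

Answer: T1

Derivation:
Step 1: wait(T5) -> count=0 queue=[] holders={T5}
Step 2: signal(T5) -> count=1 queue=[] holders={none}
Step 3: wait(T2) -> count=0 queue=[] holders={T2}
Step 4: wait(T3) -> count=0 queue=[T3] holders={T2}
Step 5: wait(T5) -> count=0 queue=[T3,T5] holders={T2}
Step 6: wait(T1) -> count=0 queue=[T3,T5,T1] holders={T2}
Step 7: wait(T4) -> count=0 queue=[T3,T5,T1,T4] holders={T2}
Step 8: signal(T2) -> count=0 queue=[T5,T1,T4] holders={T3}
Step 9: signal(T3) -> count=0 queue=[T1,T4] holders={T5}
Step 10: signal(T5) -> count=0 queue=[T4] holders={T1}
Step 11: signal(T1) -> count=0 queue=[] holders={T4}
Step 12: wait(T1) -> count=0 queue=[T1] holders={T4}
Step 13: signal(T4) -> count=0 queue=[] holders={T1}
Step 14: wait(T4) -> count=0 queue=[T4] holders={T1}
Step 15: wait(T3) -> count=0 queue=[T4,T3] holders={T1}
Step 16: wait(T5) -> count=0 queue=[T4,T3,T5] holders={T1}
Step 17: wait(T2) -> count=0 queue=[T4,T3,T5,T2] holders={T1}
Final holders: T1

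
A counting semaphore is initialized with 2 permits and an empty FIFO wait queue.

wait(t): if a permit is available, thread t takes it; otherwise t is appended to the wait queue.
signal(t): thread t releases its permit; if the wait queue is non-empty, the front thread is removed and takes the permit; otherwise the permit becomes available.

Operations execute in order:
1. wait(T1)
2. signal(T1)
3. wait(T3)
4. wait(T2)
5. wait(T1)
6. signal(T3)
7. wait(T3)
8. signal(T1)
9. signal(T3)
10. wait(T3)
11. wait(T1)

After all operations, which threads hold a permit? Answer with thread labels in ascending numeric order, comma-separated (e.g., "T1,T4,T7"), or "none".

Step 1: wait(T1) -> count=1 queue=[] holders={T1}
Step 2: signal(T1) -> count=2 queue=[] holders={none}
Step 3: wait(T3) -> count=1 queue=[] holders={T3}
Step 4: wait(T2) -> count=0 queue=[] holders={T2,T3}
Step 5: wait(T1) -> count=0 queue=[T1] holders={T2,T3}
Step 6: signal(T3) -> count=0 queue=[] holders={T1,T2}
Step 7: wait(T3) -> count=0 queue=[T3] holders={T1,T2}
Step 8: signal(T1) -> count=0 queue=[] holders={T2,T3}
Step 9: signal(T3) -> count=1 queue=[] holders={T2}
Step 10: wait(T3) -> count=0 queue=[] holders={T2,T3}
Step 11: wait(T1) -> count=0 queue=[T1] holders={T2,T3}
Final holders: T2,T3

Answer: T2,T3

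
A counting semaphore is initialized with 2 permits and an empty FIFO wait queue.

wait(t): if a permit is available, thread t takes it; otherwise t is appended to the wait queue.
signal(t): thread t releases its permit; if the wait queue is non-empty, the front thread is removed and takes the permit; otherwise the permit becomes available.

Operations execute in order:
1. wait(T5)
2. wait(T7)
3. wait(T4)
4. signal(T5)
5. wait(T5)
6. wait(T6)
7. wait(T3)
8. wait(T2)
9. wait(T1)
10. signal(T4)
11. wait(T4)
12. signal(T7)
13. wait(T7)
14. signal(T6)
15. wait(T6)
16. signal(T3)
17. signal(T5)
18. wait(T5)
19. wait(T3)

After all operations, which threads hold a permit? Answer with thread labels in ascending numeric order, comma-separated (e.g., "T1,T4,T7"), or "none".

Step 1: wait(T5) -> count=1 queue=[] holders={T5}
Step 2: wait(T7) -> count=0 queue=[] holders={T5,T7}
Step 3: wait(T4) -> count=0 queue=[T4] holders={T5,T7}
Step 4: signal(T5) -> count=0 queue=[] holders={T4,T7}
Step 5: wait(T5) -> count=0 queue=[T5] holders={T4,T7}
Step 6: wait(T6) -> count=0 queue=[T5,T6] holders={T4,T7}
Step 7: wait(T3) -> count=0 queue=[T5,T6,T3] holders={T4,T7}
Step 8: wait(T2) -> count=0 queue=[T5,T6,T3,T2] holders={T4,T7}
Step 9: wait(T1) -> count=0 queue=[T5,T6,T3,T2,T1] holders={T4,T7}
Step 10: signal(T4) -> count=0 queue=[T6,T3,T2,T1] holders={T5,T7}
Step 11: wait(T4) -> count=0 queue=[T6,T3,T2,T1,T4] holders={T5,T7}
Step 12: signal(T7) -> count=0 queue=[T3,T2,T1,T4] holders={T5,T6}
Step 13: wait(T7) -> count=0 queue=[T3,T2,T1,T4,T7] holders={T5,T6}
Step 14: signal(T6) -> count=0 queue=[T2,T1,T4,T7] holders={T3,T5}
Step 15: wait(T6) -> count=0 queue=[T2,T1,T4,T7,T6] holders={T3,T5}
Step 16: signal(T3) -> count=0 queue=[T1,T4,T7,T6] holders={T2,T5}
Step 17: signal(T5) -> count=0 queue=[T4,T7,T6] holders={T1,T2}
Step 18: wait(T5) -> count=0 queue=[T4,T7,T6,T5] holders={T1,T2}
Step 19: wait(T3) -> count=0 queue=[T4,T7,T6,T5,T3] holders={T1,T2}
Final holders: T1,T2

Answer: T1,T2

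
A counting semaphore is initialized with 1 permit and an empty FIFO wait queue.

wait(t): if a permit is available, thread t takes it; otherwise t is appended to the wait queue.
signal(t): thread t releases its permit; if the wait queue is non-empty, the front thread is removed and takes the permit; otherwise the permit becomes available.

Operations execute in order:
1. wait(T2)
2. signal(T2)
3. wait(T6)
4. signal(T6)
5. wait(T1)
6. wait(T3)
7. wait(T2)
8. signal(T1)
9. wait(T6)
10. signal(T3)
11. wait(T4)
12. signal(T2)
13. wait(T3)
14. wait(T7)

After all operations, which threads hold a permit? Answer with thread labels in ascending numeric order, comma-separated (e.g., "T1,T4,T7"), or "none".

Step 1: wait(T2) -> count=0 queue=[] holders={T2}
Step 2: signal(T2) -> count=1 queue=[] holders={none}
Step 3: wait(T6) -> count=0 queue=[] holders={T6}
Step 4: signal(T6) -> count=1 queue=[] holders={none}
Step 5: wait(T1) -> count=0 queue=[] holders={T1}
Step 6: wait(T3) -> count=0 queue=[T3] holders={T1}
Step 7: wait(T2) -> count=0 queue=[T3,T2] holders={T1}
Step 8: signal(T1) -> count=0 queue=[T2] holders={T3}
Step 9: wait(T6) -> count=0 queue=[T2,T6] holders={T3}
Step 10: signal(T3) -> count=0 queue=[T6] holders={T2}
Step 11: wait(T4) -> count=0 queue=[T6,T4] holders={T2}
Step 12: signal(T2) -> count=0 queue=[T4] holders={T6}
Step 13: wait(T3) -> count=0 queue=[T4,T3] holders={T6}
Step 14: wait(T7) -> count=0 queue=[T4,T3,T7] holders={T6}
Final holders: T6

Answer: T6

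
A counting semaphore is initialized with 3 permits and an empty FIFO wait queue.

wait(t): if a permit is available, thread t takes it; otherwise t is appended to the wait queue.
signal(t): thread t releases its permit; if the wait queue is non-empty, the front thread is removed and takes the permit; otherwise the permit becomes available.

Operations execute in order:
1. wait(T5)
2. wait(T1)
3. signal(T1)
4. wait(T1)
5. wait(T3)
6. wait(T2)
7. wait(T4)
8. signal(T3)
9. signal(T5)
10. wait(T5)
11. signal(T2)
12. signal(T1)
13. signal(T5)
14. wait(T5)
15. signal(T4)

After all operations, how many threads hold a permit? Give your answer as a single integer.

Answer: 1

Derivation:
Step 1: wait(T5) -> count=2 queue=[] holders={T5}
Step 2: wait(T1) -> count=1 queue=[] holders={T1,T5}
Step 3: signal(T1) -> count=2 queue=[] holders={T5}
Step 4: wait(T1) -> count=1 queue=[] holders={T1,T5}
Step 5: wait(T3) -> count=0 queue=[] holders={T1,T3,T5}
Step 6: wait(T2) -> count=0 queue=[T2] holders={T1,T3,T5}
Step 7: wait(T4) -> count=0 queue=[T2,T4] holders={T1,T3,T5}
Step 8: signal(T3) -> count=0 queue=[T4] holders={T1,T2,T5}
Step 9: signal(T5) -> count=0 queue=[] holders={T1,T2,T4}
Step 10: wait(T5) -> count=0 queue=[T5] holders={T1,T2,T4}
Step 11: signal(T2) -> count=0 queue=[] holders={T1,T4,T5}
Step 12: signal(T1) -> count=1 queue=[] holders={T4,T5}
Step 13: signal(T5) -> count=2 queue=[] holders={T4}
Step 14: wait(T5) -> count=1 queue=[] holders={T4,T5}
Step 15: signal(T4) -> count=2 queue=[] holders={T5}
Final holders: {T5} -> 1 thread(s)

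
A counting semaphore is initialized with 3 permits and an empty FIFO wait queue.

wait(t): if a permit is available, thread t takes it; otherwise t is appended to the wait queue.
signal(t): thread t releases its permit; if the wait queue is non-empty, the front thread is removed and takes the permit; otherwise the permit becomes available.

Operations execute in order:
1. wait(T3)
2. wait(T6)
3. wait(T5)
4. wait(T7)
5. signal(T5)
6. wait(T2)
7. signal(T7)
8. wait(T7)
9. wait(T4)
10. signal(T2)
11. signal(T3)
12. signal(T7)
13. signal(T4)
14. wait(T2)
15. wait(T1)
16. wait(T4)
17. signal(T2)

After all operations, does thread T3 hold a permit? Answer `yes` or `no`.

Answer: no

Derivation:
Step 1: wait(T3) -> count=2 queue=[] holders={T3}
Step 2: wait(T6) -> count=1 queue=[] holders={T3,T6}
Step 3: wait(T5) -> count=0 queue=[] holders={T3,T5,T6}
Step 4: wait(T7) -> count=0 queue=[T7] holders={T3,T5,T6}
Step 5: signal(T5) -> count=0 queue=[] holders={T3,T6,T7}
Step 6: wait(T2) -> count=0 queue=[T2] holders={T3,T6,T7}
Step 7: signal(T7) -> count=0 queue=[] holders={T2,T3,T6}
Step 8: wait(T7) -> count=0 queue=[T7] holders={T2,T3,T6}
Step 9: wait(T4) -> count=0 queue=[T7,T4] holders={T2,T3,T6}
Step 10: signal(T2) -> count=0 queue=[T4] holders={T3,T6,T7}
Step 11: signal(T3) -> count=0 queue=[] holders={T4,T6,T7}
Step 12: signal(T7) -> count=1 queue=[] holders={T4,T6}
Step 13: signal(T4) -> count=2 queue=[] holders={T6}
Step 14: wait(T2) -> count=1 queue=[] holders={T2,T6}
Step 15: wait(T1) -> count=0 queue=[] holders={T1,T2,T6}
Step 16: wait(T4) -> count=0 queue=[T4] holders={T1,T2,T6}
Step 17: signal(T2) -> count=0 queue=[] holders={T1,T4,T6}
Final holders: {T1,T4,T6} -> T3 not in holders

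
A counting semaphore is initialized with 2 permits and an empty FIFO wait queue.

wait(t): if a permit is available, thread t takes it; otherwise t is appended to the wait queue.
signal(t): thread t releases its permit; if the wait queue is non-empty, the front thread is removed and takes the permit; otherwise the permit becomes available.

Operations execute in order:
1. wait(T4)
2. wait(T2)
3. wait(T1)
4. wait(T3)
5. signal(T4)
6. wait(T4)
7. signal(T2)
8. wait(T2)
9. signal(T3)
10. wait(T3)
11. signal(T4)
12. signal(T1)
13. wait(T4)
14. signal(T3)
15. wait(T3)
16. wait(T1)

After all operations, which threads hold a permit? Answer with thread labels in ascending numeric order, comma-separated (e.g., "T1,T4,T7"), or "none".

Step 1: wait(T4) -> count=1 queue=[] holders={T4}
Step 2: wait(T2) -> count=0 queue=[] holders={T2,T4}
Step 3: wait(T1) -> count=0 queue=[T1] holders={T2,T4}
Step 4: wait(T3) -> count=0 queue=[T1,T3] holders={T2,T4}
Step 5: signal(T4) -> count=0 queue=[T3] holders={T1,T2}
Step 6: wait(T4) -> count=0 queue=[T3,T4] holders={T1,T2}
Step 7: signal(T2) -> count=0 queue=[T4] holders={T1,T3}
Step 8: wait(T2) -> count=0 queue=[T4,T2] holders={T1,T3}
Step 9: signal(T3) -> count=0 queue=[T2] holders={T1,T4}
Step 10: wait(T3) -> count=0 queue=[T2,T3] holders={T1,T4}
Step 11: signal(T4) -> count=0 queue=[T3] holders={T1,T2}
Step 12: signal(T1) -> count=0 queue=[] holders={T2,T3}
Step 13: wait(T4) -> count=0 queue=[T4] holders={T2,T3}
Step 14: signal(T3) -> count=0 queue=[] holders={T2,T4}
Step 15: wait(T3) -> count=0 queue=[T3] holders={T2,T4}
Step 16: wait(T1) -> count=0 queue=[T3,T1] holders={T2,T4}
Final holders: T2,T4

Answer: T2,T4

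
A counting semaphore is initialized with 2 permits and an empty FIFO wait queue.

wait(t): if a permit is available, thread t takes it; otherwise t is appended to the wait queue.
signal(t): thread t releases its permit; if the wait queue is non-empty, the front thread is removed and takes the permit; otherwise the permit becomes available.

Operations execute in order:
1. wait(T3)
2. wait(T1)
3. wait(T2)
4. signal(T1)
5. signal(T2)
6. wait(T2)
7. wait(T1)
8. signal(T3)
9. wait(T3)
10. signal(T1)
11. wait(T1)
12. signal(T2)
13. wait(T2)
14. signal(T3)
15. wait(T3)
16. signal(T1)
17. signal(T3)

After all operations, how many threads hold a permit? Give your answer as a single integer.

Step 1: wait(T3) -> count=1 queue=[] holders={T3}
Step 2: wait(T1) -> count=0 queue=[] holders={T1,T3}
Step 3: wait(T2) -> count=0 queue=[T2] holders={T1,T3}
Step 4: signal(T1) -> count=0 queue=[] holders={T2,T3}
Step 5: signal(T2) -> count=1 queue=[] holders={T3}
Step 6: wait(T2) -> count=0 queue=[] holders={T2,T3}
Step 7: wait(T1) -> count=0 queue=[T1] holders={T2,T3}
Step 8: signal(T3) -> count=0 queue=[] holders={T1,T2}
Step 9: wait(T3) -> count=0 queue=[T3] holders={T1,T2}
Step 10: signal(T1) -> count=0 queue=[] holders={T2,T3}
Step 11: wait(T1) -> count=0 queue=[T1] holders={T2,T3}
Step 12: signal(T2) -> count=0 queue=[] holders={T1,T3}
Step 13: wait(T2) -> count=0 queue=[T2] holders={T1,T3}
Step 14: signal(T3) -> count=0 queue=[] holders={T1,T2}
Step 15: wait(T3) -> count=0 queue=[T3] holders={T1,T2}
Step 16: signal(T1) -> count=0 queue=[] holders={T2,T3}
Step 17: signal(T3) -> count=1 queue=[] holders={T2}
Final holders: {T2} -> 1 thread(s)

Answer: 1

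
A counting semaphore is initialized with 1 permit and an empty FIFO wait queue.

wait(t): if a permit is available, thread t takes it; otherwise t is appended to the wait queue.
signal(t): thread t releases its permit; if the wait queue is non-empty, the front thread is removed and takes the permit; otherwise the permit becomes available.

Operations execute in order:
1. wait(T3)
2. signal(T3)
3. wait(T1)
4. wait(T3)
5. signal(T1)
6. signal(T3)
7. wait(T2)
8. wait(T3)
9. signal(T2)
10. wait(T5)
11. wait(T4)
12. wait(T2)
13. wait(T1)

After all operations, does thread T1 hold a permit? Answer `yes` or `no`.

Answer: no

Derivation:
Step 1: wait(T3) -> count=0 queue=[] holders={T3}
Step 2: signal(T3) -> count=1 queue=[] holders={none}
Step 3: wait(T1) -> count=0 queue=[] holders={T1}
Step 4: wait(T3) -> count=0 queue=[T3] holders={T1}
Step 5: signal(T1) -> count=0 queue=[] holders={T3}
Step 6: signal(T3) -> count=1 queue=[] holders={none}
Step 7: wait(T2) -> count=0 queue=[] holders={T2}
Step 8: wait(T3) -> count=0 queue=[T3] holders={T2}
Step 9: signal(T2) -> count=0 queue=[] holders={T3}
Step 10: wait(T5) -> count=0 queue=[T5] holders={T3}
Step 11: wait(T4) -> count=0 queue=[T5,T4] holders={T3}
Step 12: wait(T2) -> count=0 queue=[T5,T4,T2] holders={T3}
Step 13: wait(T1) -> count=0 queue=[T5,T4,T2,T1] holders={T3}
Final holders: {T3} -> T1 not in holders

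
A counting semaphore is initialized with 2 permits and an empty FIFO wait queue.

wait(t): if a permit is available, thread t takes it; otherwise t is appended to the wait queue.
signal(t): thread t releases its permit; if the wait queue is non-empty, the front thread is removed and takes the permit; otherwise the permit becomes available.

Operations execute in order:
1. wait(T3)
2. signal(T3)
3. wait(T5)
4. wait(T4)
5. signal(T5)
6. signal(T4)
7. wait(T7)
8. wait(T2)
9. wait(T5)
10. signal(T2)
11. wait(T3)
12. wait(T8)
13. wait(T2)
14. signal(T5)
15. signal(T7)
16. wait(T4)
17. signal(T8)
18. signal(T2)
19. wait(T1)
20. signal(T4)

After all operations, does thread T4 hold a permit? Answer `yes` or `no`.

Step 1: wait(T3) -> count=1 queue=[] holders={T3}
Step 2: signal(T3) -> count=2 queue=[] holders={none}
Step 3: wait(T5) -> count=1 queue=[] holders={T5}
Step 4: wait(T4) -> count=0 queue=[] holders={T4,T5}
Step 5: signal(T5) -> count=1 queue=[] holders={T4}
Step 6: signal(T4) -> count=2 queue=[] holders={none}
Step 7: wait(T7) -> count=1 queue=[] holders={T7}
Step 8: wait(T2) -> count=0 queue=[] holders={T2,T7}
Step 9: wait(T5) -> count=0 queue=[T5] holders={T2,T7}
Step 10: signal(T2) -> count=0 queue=[] holders={T5,T7}
Step 11: wait(T3) -> count=0 queue=[T3] holders={T5,T7}
Step 12: wait(T8) -> count=0 queue=[T3,T8] holders={T5,T7}
Step 13: wait(T2) -> count=0 queue=[T3,T8,T2] holders={T5,T7}
Step 14: signal(T5) -> count=0 queue=[T8,T2] holders={T3,T7}
Step 15: signal(T7) -> count=0 queue=[T2] holders={T3,T8}
Step 16: wait(T4) -> count=0 queue=[T2,T4] holders={T3,T8}
Step 17: signal(T8) -> count=0 queue=[T4] holders={T2,T3}
Step 18: signal(T2) -> count=0 queue=[] holders={T3,T4}
Step 19: wait(T1) -> count=0 queue=[T1] holders={T3,T4}
Step 20: signal(T4) -> count=0 queue=[] holders={T1,T3}
Final holders: {T1,T3} -> T4 not in holders

Answer: no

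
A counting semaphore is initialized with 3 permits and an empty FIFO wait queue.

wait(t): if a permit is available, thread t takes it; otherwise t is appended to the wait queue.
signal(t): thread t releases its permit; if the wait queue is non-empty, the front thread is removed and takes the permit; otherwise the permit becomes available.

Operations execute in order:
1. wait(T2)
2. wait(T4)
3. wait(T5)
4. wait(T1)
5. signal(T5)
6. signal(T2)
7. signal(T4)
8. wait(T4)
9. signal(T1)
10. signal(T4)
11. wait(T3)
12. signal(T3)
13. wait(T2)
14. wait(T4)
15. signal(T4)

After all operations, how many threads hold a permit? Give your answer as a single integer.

Step 1: wait(T2) -> count=2 queue=[] holders={T2}
Step 2: wait(T4) -> count=1 queue=[] holders={T2,T4}
Step 3: wait(T5) -> count=0 queue=[] holders={T2,T4,T5}
Step 4: wait(T1) -> count=0 queue=[T1] holders={T2,T4,T5}
Step 5: signal(T5) -> count=0 queue=[] holders={T1,T2,T4}
Step 6: signal(T2) -> count=1 queue=[] holders={T1,T4}
Step 7: signal(T4) -> count=2 queue=[] holders={T1}
Step 8: wait(T4) -> count=1 queue=[] holders={T1,T4}
Step 9: signal(T1) -> count=2 queue=[] holders={T4}
Step 10: signal(T4) -> count=3 queue=[] holders={none}
Step 11: wait(T3) -> count=2 queue=[] holders={T3}
Step 12: signal(T3) -> count=3 queue=[] holders={none}
Step 13: wait(T2) -> count=2 queue=[] holders={T2}
Step 14: wait(T4) -> count=1 queue=[] holders={T2,T4}
Step 15: signal(T4) -> count=2 queue=[] holders={T2}
Final holders: {T2} -> 1 thread(s)

Answer: 1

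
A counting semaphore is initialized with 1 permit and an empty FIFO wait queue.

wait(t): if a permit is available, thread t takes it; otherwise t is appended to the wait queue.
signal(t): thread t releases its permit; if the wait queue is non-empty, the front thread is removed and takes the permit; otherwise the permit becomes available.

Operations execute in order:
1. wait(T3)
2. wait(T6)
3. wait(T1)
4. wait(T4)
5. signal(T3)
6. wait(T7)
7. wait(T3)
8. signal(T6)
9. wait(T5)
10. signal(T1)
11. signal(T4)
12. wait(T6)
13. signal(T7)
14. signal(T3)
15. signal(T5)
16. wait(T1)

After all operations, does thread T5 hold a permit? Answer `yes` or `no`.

Step 1: wait(T3) -> count=0 queue=[] holders={T3}
Step 2: wait(T6) -> count=0 queue=[T6] holders={T3}
Step 3: wait(T1) -> count=0 queue=[T6,T1] holders={T3}
Step 4: wait(T4) -> count=0 queue=[T6,T1,T4] holders={T3}
Step 5: signal(T3) -> count=0 queue=[T1,T4] holders={T6}
Step 6: wait(T7) -> count=0 queue=[T1,T4,T7] holders={T6}
Step 7: wait(T3) -> count=0 queue=[T1,T4,T7,T3] holders={T6}
Step 8: signal(T6) -> count=0 queue=[T4,T7,T3] holders={T1}
Step 9: wait(T5) -> count=0 queue=[T4,T7,T3,T5] holders={T1}
Step 10: signal(T1) -> count=0 queue=[T7,T3,T5] holders={T4}
Step 11: signal(T4) -> count=0 queue=[T3,T5] holders={T7}
Step 12: wait(T6) -> count=0 queue=[T3,T5,T6] holders={T7}
Step 13: signal(T7) -> count=0 queue=[T5,T6] holders={T3}
Step 14: signal(T3) -> count=0 queue=[T6] holders={T5}
Step 15: signal(T5) -> count=0 queue=[] holders={T6}
Step 16: wait(T1) -> count=0 queue=[T1] holders={T6}
Final holders: {T6} -> T5 not in holders

Answer: no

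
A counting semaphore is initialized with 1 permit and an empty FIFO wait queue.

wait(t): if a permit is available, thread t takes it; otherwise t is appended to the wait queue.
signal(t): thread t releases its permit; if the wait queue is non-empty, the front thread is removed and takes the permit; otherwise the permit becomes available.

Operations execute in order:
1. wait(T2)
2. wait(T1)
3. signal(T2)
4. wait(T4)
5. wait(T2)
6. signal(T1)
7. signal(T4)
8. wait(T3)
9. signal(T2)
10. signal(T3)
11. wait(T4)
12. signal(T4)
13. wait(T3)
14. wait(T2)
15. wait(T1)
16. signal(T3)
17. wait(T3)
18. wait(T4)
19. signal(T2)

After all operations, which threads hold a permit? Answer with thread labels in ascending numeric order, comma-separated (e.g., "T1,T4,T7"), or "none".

Step 1: wait(T2) -> count=0 queue=[] holders={T2}
Step 2: wait(T1) -> count=0 queue=[T1] holders={T2}
Step 3: signal(T2) -> count=0 queue=[] holders={T1}
Step 4: wait(T4) -> count=0 queue=[T4] holders={T1}
Step 5: wait(T2) -> count=0 queue=[T4,T2] holders={T1}
Step 6: signal(T1) -> count=0 queue=[T2] holders={T4}
Step 7: signal(T4) -> count=0 queue=[] holders={T2}
Step 8: wait(T3) -> count=0 queue=[T3] holders={T2}
Step 9: signal(T2) -> count=0 queue=[] holders={T3}
Step 10: signal(T3) -> count=1 queue=[] holders={none}
Step 11: wait(T4) -> count=0 queue=[] holders={T4}
Step 12: signal(T4) -> count=1 queue=[] holders={none}
Step 13: wait(T3) -> count=0 queue=[] holders={T3}
Step 14: wait(T2) -> count=0 queue=[T2] holders={T3}
Step 15: wait(T1) -> count=0 queue=[T2,T1] holders={T3}
Step 16: signal(T3) -> count=0 queue=[T1] holders={T2}
Step 17: wait(T3) -> count=0 queue=[T1,T3] holders={T2}
Step 18: wait(T4) -> count=0 queue=[T1,T3,T4] holders={T2}
Step 19: signal(T2) -> count=0 queue=[T3,T4] holders={T1}
Final holders: T1

Answer: T1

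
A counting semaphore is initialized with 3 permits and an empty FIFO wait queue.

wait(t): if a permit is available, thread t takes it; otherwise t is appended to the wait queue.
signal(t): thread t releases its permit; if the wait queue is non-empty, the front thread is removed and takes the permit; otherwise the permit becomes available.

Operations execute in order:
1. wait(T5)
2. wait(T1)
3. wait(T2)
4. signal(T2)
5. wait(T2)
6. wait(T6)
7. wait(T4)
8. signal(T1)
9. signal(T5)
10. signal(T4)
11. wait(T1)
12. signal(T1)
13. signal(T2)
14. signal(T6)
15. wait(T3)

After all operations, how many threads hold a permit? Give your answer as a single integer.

Step 1: wait(T5) -> count=2 queue=[] holders={T5}
Step 2: wait(T1) -> count=1 queue=[] holders={T1,T5}
Step 3: wait(T2) -> count=0 queue=[] holders={T1,T2,T5}
Step 4: signal(T2) -> count=1 queue=[] holders={T1,T5}
Step 5: wait(T2) -> count=0 queue=[] holders={T1,T2,T5}
Step 6: wait(T6) -> count=0 queue=[T6] holders={T1,T2,T5}
Step 7: wait(T4) -> count=0 queue=[T6,T4] holders={T1,T2,T5}
Step 8: signal(T1) -> count=0 queue=[T4] holders={T2,T5,T6}
Step 9: signal(T5) -> count=0 queue=[] holders={T2,T4,T6}
Step 10: signal(T4) -> count=1 queue=[] holders={T2,T6}
Step 11: wait(T1) -> count=0 queue=[] holders={T1,T2,T6}
Step 12: signal(T1) -> count=1 queue=[] holders={T2,T6}
Step 13: signal(T2) -> count=2 queue=[] holders={T6}
Step 14: signal(T6) -> count=3 queue=[] holders={none}
Step 15: wait(T3) -> count=2 queue=[] holders={T3}
Final holders: {T3} -> 1 thread(s)

Answer: 1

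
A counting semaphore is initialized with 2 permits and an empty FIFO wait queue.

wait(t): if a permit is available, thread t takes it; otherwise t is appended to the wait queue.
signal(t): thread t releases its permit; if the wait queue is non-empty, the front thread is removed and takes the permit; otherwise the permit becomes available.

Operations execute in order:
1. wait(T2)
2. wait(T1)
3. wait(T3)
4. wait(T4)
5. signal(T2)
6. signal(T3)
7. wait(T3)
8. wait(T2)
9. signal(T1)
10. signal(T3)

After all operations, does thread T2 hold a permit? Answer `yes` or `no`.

Answer: yes

Derivation:
Step 1: wait(T2) -> count=1 queue=[] holders={T2}
Step 2: wait(T1) -> count=0 queue=[] holders={T1,T2}
Step 3: wait(T3) -> count=0 queue=[T3] holders={T1,T2}
Step 4: wait(T4) -> count=0 queue=[T3,T4] holders={T1,T2}
Step 5: signal(T2) -> count=0 queue=[T4] holders={T1,T3}
Step 6: signal(T3) -> count=0 queue=[] holders={T1,T4}
Step 7: wait(T3) -> count=0 queue=[T3] holders={T1,T4}
Step 8: wait(T2) -> count=0 queue=[T3,T2] holders={T1,T4}
Step 9: signal(T1) -> count=0 queue=[T2] holders={T3,T4}
Step 10: signal(T3) -> count=0 queue=[] holders={T2,T4}
Final holders: {T2,T4} -> T2 in holders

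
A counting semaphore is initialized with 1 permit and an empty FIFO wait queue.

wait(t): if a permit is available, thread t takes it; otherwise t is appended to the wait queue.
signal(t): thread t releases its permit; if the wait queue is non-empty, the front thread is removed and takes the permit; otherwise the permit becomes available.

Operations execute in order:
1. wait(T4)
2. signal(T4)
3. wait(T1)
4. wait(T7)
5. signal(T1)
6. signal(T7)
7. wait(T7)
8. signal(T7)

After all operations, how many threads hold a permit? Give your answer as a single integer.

Step 1: wait(T4) -> count=0 queue=[] holders={T4}
Step 2: signal(T4) -> count=1 queue=[] holders={none}
Step 3: wait(T1) -> count=0 queue=[] holders={T1}
Step 4: wait(T7) -> count=0 queue=[T7] holders={T1}
Step 5: signal(T1) -> count=0 queue=[] holders={T7}
Step 6: signal(T7) -> count=1 queue=[] holders={none}
Step 7: wait(T7) -> count=0 queue=[] holders={T7}
Step 8: signal(T7) -> count=1 queue=[] holders={none}
Final holders: {none} -> 0 thread(s)

Answer: 0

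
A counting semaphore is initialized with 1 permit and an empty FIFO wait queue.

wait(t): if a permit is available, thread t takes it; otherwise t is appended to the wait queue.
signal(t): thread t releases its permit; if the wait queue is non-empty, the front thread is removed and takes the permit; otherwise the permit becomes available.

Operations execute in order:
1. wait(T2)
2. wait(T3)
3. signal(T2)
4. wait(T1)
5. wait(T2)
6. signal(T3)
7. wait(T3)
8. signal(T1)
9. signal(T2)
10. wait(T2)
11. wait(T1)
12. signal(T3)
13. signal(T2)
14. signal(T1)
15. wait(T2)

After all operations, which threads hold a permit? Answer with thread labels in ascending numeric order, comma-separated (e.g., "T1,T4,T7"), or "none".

Answer: T2

Derivation:
Step 1: wait(T2) -> count=0 queue=[] holders={T2}
Step 2: wait(T3) -> count=0 queue=[T3] holders={T2}
Step 3: signal(T2) -> count=0 queue=[] holders={T3}
Step 4: wait(T1) -> count=0 queue=[T1] holders={T3}
Step 5: wait(T2) -> count=0 queue=[T1,T2] holders={T3}
Step 6: signal(T3) -> count=0 queue=[T2] holders={T1}
Step 7: wait(T3) -> count=0 queue=[T2,T3] holders={T1}
Step 8: signal(T1) -> count=0 queue=[T3] holders={T2}
Step 9: signal(T2) -> count=0 queue=[] holders={T3}
Step 10: wait(T2) -> count=0 queue=[T2] holders={T3}
Step 11: wait(T1) -> count=0 queue=[T2,T1] holders={T3}
Step 12: signal(T3) -> count=0 queue=[T1] holders={T2}
Step 13: signal(T2) -> count=0 queue=[] holders={T1}
Step 14: signal(T1) -> count=1 queue=[] holders={none}
Step 15: wait(T2) -> count=0 queue=[] holders={T2}
Final holders: T2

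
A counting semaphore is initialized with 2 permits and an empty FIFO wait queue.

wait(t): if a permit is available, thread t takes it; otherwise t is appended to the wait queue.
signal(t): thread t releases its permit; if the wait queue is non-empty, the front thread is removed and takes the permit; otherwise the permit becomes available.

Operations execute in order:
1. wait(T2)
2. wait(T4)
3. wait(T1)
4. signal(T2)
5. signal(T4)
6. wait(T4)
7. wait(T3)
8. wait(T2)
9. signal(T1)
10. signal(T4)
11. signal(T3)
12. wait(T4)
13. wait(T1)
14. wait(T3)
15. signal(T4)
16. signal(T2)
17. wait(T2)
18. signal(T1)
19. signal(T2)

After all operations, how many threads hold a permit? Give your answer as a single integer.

Answer: 1

Derivation:
Step 1: wait(T2) -> count=1 queue=[] holders={T2}
Step 2: wait(T4) -> count=0 queue=[] holders={T2,T4}
Step 3: wait(T1) -> count=0 queue=[T1] holders={T2,T4}
Step 4: signal(T2) -> count=0 queue=[] holders={T1,T4}
Step 5: signal(T4) -> count=1 queue=[] holders={T1}
Step 6: wait(T4) -> count=0 queue=[] holders={T1,T4}
Step 7: wait(T3) -> count=0 queue=[T3] holders={T1,T4}
Step 8: wait(T2) -> count=0 queue=[T3,T2] holders={T1,T4}
Step 9: signal(T1) -> count=0 queue=[T2] holders={T3,T4}
Step 10: signal(T4) -> count=0 queue=[] holders={T2,T3}
Step 11: signal(T3) -> count=1 queue=[] holders={T2}
Step 12: wait(T4) -> count=0 queue=[] holders={T2,T4}
Step 13: wait(T1) -> count=0 queue=[T1] holders={T2,T4}
Step 14: wait(T3) -> count=0 queue=[T1,T3] holders={T2,T4}
Step 15: signal(T4) -> count=0 queue=[T3] holders={T1,T2}
Step 16: signal(T2) -> count=0 queue=[] holders={T1,T3}
Step 17: wait(T2) -> count=0 queue=[T2] holders={T1,T3}
Step 18: signal(T1) -> count=0 queue=[] holders={T2,T3}
Step 19: signal(T2) -> count=1 queue=[] holders={T3}
Final holders: {T3} -> 1 thread(s)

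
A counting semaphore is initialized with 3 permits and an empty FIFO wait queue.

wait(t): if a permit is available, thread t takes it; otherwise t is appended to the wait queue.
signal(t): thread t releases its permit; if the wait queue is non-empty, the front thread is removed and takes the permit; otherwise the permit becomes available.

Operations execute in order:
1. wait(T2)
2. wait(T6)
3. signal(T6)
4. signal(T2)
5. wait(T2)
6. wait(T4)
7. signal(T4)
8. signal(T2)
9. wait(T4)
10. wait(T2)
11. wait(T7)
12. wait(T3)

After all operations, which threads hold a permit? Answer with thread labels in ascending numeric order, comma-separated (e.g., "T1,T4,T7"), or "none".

Step 1: wait(T2) -> count=2 queue=[] holders={T2}
Step 2: wait(T6) -> count=1 queue=[] holders={T2,T6}
Step 3: signal(T6) -> count=2 queue=[] holders={T2}
Step 4: signal(T2) -> count=3 queue=[] holders={none}
Step 5: wait(T2) -> count=2 queue=[] holders={T2}
Step 6: wait(T4) -> count=1 queue=[] holders={T2,T4}
Step 7: signal(T4) -> count=2 queue=[] holders={T2}
Step 8: signal(T2) -> count=3 queue=[] holders={none}
Step 9: wait(T4) -> count=2 queue=[] holders={T4}
Step 10: wait(T2) -> count=1 queue=[] holders={T2,T4}
Step 11: wait(T7) -> count=0 queue=[] holders={T2,T4,T7}
Step 12: wait(T3) -> count=0 queue=[T3] holders={T2,T4,T7}
Final holders: T2,T4,T7

Answer: T2,T4,T7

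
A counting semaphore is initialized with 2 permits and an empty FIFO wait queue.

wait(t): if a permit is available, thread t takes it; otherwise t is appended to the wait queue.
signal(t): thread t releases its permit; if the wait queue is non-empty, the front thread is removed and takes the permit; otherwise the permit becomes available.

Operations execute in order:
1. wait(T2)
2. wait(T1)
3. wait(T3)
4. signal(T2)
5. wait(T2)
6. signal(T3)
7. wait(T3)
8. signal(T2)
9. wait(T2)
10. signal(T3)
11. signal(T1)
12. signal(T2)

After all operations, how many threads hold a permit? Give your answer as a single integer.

Answer: 0

Derivation:
Step 1: wait(T2) -> count=1 queue=[] holders={T2}
Step 2: wait(T1) -> count=0 queue=[] holders={T1,T2}
Step 3: wait(T3) -> count=0 queue=[T3] holders={T1,T2}
Step 4: signal(T2) -> count=0 queue=[] holders={T1,T3}
Step 5: wait(T2) -> count=0 queue=[T2] holders={T1,T3}
Step 6: signal(T3) -> count=0 queue=[] holders={T1,T2}
Step 7: wait(T3) -> count=0 queue=[T3] holders={T1,T2}
Step 8: signal(T2) -> count=0 queue=[] holders={T1,T3}
Step 9: wait(T2) -> count=0 queue=[T2] holders={T1,T3}
Step 10: signal(T3) -> count=0 queue=[] holders={T1,T2}
Step 11: signal(T1) -> count=1 queue=[] holders={T2}
Step 12: signal(T2) -> count=2 queue=[] holders={none}
Final holders: {none} -> 0 thread(s)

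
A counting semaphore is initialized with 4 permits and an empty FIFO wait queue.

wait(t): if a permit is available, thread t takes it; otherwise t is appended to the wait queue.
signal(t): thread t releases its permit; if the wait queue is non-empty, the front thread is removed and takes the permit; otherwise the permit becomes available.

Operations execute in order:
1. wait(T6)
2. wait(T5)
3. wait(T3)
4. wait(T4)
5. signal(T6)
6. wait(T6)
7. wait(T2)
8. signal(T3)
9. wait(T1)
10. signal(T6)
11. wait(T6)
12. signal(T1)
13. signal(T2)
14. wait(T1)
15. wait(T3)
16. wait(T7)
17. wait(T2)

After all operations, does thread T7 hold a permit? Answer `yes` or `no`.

Answer: no

Derivation:
Step 1: wait(T6) -> count=3 queue=[] holders={T6}
Step 2: wait(T5) -> count=2 queue=[] holders={T5,T6}
Step 3: wait(T3) -> count=1 queue=[] holders={T3,T5,T6}
Step 4: wait(T4) -> count=0 queue=[] holders={T3,T4,T5,T6}
Step 5: signal(T6) -> count=1 queue=[] holders={T3,T4,T5}
Step 6: wait(T6) -> count=0 queue=[] holders={T3,T4,T5,T6}
Step 7: wait(T2) -> count=0 queue=[T2] holders={T3,T4,T5,T6}
Step 8: signal(T3) -> count=0 queue=[] holders={T2,T4,T5,T6}
Step 9: wait(T1) -> count=0 queue=[T1] holders={T2,T4,T5,T6}
Step 10: signal(T6) -> count=0 queue=[] holders={T1,T2,T4,T5}
Step 11: wait(T6) -> count=0 queue=[T6] holders={T1,T2,T4,T5}
Step 12: signal(T1) -> count=0 queue=[] holders={T2,T4,T5,T6}
Step 13: signal(T2) -> count=1 queue=[] holders={T4,T5,T6}
Step 14: wait(T1) -> count=0 queue=[] holders={T1,T4,T5,T6}
Step 15: wait(T3) -> count=0 queue=[T3] holders={T1,T4,T5,T6}
Step 16: wait(T7) -> count=0 queue=[T3,T7] holders={T1,T4,T5,T6}
Step 17: wait(T2) -> count=0 queue=[T3,T7,T2] holders={T1,T4,T5,T6}
Final holders: {T1,T4,T5,T6} -> T7 not in holders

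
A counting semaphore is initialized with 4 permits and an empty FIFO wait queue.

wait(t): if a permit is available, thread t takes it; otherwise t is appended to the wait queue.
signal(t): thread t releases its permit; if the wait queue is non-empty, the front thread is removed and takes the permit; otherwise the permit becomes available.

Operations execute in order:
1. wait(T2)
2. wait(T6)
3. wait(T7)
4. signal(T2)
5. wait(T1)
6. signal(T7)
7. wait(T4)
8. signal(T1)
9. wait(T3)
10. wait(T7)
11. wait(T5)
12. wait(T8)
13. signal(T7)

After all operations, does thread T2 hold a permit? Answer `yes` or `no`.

Step 1: wait(T2) -> count=3 queue=[] holders={T2}
Step 2: wait(T6) -> count=2 queue=[] holders={T2,T6}
Step 3: wait(T7) -> count=1 queue=[] holders={T2,T6,T7}
Step 4: signal(T2) -> count=2 queue=[] holders={T6,T7}
Step 5: wait(T1) -> count=1 queue=[] holders={T1,T6,T7}
Step 6: signal(T7) -> count=2 queue=[] holders={T1,T6}
Step 7: wait(T4) -> count=1 queue=[] holders={T1,T4,T6}
Step 8: signal(T1) -> count=2 queue=[] holders={T4,T6}
Step 9: wait(T3) -> count=1 queue=[] holders={T3,T4,T6}
Step 10: wait(T7) -> count=0 queue=[] holders={T3,T4,T6,T7}
Step 11: wait(T5) -> count=0 queue=[T5] holders={T3,T4,T6,T7}
Step 12: wait(T8) -> count=0 queue=[T5,T8] holders={T3,T4,T6,T7}
Step 13: signal(T7) -> count=0 queue=[T8] holders={T3,T4,T5,T6}
Final holders: {T3,T4,T5,T6} -> T2 not in holders

Answer: no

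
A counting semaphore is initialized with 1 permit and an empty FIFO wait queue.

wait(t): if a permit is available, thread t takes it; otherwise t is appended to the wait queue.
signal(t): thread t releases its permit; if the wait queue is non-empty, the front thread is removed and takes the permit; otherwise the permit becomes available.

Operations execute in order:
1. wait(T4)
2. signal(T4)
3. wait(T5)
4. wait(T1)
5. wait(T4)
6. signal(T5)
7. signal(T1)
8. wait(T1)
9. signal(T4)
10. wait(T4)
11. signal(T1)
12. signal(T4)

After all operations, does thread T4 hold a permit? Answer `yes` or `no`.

Step 1: wait(T4) -> count=0 queue=[] holders={T4}
Step 2: signal(T4) -> count=1 queue=[] holders={none}
Step 3: wait(T5) -> count=0 queue=[] holders={T5}
Step 4: wait(T1) -> count=0 queue=[T1] holders={T5}
Step 5: wait(T4) -> count=0 queue=[T1,T4] holders={T5}
Step 6: signal(T5) -> count=0 queue=[T4] holders={T1}
Step 7: signal(T1) -> count=0 queue=[] holders={T4}
Step 8: wait(T1) -> count=0 queue=[T1] holders={T4}
Step 9: signal(T4) -> count=0 queue=[] holders={T1}
Step 10: wait(T4) -> count=0 queue=[T4] holders={T1}
Step 11: signal(T1) -> count=0 queue=[] holders={T4}
Step 12: signal(T4) -> count=1 queue=[] holders={none}
Final holders: {none} -> T4 not in holders

Answer: no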